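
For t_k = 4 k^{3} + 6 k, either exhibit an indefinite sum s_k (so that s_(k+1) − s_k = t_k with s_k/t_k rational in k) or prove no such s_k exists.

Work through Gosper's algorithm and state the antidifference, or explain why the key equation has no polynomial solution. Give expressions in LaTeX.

s_k = k \left(k^{3} - 2 k^{2} + 4 k - 3\right)

t_(k+1)/t_k = (3*k + 2*(k + 1)**3 + 3)/(k*(2*k**2 + 3)).
So A=1 and B=1, with C=k**3 + 3*k/2.
Key eq: (1)·f(k+1) = (1)·f(k) + (k**3 + 3*k/2).
From deg A=0, deg B=0, deg C=3: d=4.
A polynomial solution: f(k) = k*(k - 1)*(k**2 - k + 3)/4.
So s_k = (B(k−1)f/C)·t_k = ((k - 1)*(k**2 - k + 3)/(2*(2*k**2 + 3)))·t_k = k*(k**3 - 2*k**2 + 4*k - 3).
Δs = 4*k**3 + 6*k, as required.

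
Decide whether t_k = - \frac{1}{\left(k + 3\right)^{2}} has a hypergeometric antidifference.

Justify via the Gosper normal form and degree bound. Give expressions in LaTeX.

Step 1: r(k) = (k + 3)**2/(k + 4)**2.
A = k**2 + 6*k + 9, B = k**2 + 8*k + 16, C = 1.
Solve (k**2 + 6*k + 9)·f(k+1) − (k**2 + 6*k + 9)·f(k) = 1.
deg f ≤ 0 (via 2,2,0).
f = c0 ⇒ A·f(k+1) − B(k−1)·f(k) − C = -1. The system {-1 = 0} is inconsistent; no antidifference.

No — t_k has no hypergeometric antidifference.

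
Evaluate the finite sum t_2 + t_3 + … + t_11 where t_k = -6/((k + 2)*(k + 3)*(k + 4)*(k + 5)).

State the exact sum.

Ratio r(k) = (k + 2)/(k + 6).
So A=k + 2 and B=k + 6, with C=1.
Set up (k + 2)·f(k+1) − (k + 5)·f(k) − (1) = 0.
deg f ≤ 3 (via 1,1,0).
Match coefficients ⇒ f(k) = k*(k**2 + 9*k + 26)/72.
R(k) = B(k−1)·f(k)/C(k) = k*(k + 5)*(k**2 + 9*k + 26)/72; s_k = R·t_k = k*(-k**2 - 9*k - 26)/(12*(k + 2)*(k + 3)*(k + 4)).
Check: Δs_k = -6/(k**4 + 14*k**3 + 71*k**2 + 154*k + 120). ✓
Telescoping: Σ = s_(12) − s_(2) = -139/1680 − (-1/15) = -9/560.

Σ = -9/560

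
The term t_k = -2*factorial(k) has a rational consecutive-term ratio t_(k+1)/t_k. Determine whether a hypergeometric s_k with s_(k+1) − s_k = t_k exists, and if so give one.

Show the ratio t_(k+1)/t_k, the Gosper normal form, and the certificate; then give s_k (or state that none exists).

not Gosper-summable; s_k does not exist

Ratio r(k) = k + 1.
Normal form (A,B,C) = (k + 1, 1, 1).
Key eq: (k + 1)·f(k+1) = (1)·f(k) + (1).
From deg A=1, deg B=0, deg C=0: d=-1.
deg f ≤ -1 is impossible — no certificate.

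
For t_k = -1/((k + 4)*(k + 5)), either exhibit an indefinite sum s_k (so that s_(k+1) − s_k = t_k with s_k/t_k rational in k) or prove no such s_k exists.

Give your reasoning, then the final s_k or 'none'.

s_k = -k/(4*k + 16)

Step 1: r(k) = (k + 4)/(k + 6).
So A=k + 4 and B=k + 6, with C=1.
Solve (k + 4)·f(k+1) − (k + 5)·f(k) = 1.
deg f ≤ 1 (via 1,1,0).
Coefficient equations give f(k) = k/4.
Certificate R = B(k−1)f/C = k*(k + 5)/4 gives s_k = -k/(4*k + 16).
Δs = -1/(k**2 + 9*k + 20), as required.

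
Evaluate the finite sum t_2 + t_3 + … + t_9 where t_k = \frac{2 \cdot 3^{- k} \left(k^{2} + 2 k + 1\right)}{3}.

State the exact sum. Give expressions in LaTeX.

r(k) = (k**2 + 4*k + 4)/(3*(k**2 + 2*k + 1)) after simplifying.
Normal form (A,B,C) = (1/3, 1, k**2 + 2*k + 1).
Set up (1/3)·f(k+1) − (1)·f(k) − (k**2 + 2*k + 1) = 0.
Degrees (0,0,2) ⇒ d ≤ 2.
Solve for f: f(k) = -3*(k**2 + 3*k + 3)/2 (degree 2 ≤ 2).
Certificate R = B(k−1)f/C = -3*(k**2 + 3*k + 3)/(2*(k + 1)**2) gives s_k = (-k**2 - 3*k - 3)/3**k.
Δs = 2*(k**2 + 2*k + 1)/(3*3**k), as required.
Evaluate s at k=10 and k=2: -133/59049 and -13/9; difference 85160/59049.

Σ = 85160/59049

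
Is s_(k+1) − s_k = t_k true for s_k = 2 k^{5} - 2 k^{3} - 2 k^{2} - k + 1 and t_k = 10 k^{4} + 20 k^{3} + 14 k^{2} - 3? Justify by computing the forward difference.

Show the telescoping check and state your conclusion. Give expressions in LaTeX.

valid; difference matches t_k

s_(k+1) = -k + 2*(k + 1)**5 - 2*(k + 1)**3 - 2*(k + 1)**2
s_(k+1) − s_k = 10*k**4 + 20*k**3 + 14*k**2 - 3
(s_(k+1) − s_k) − t_k = 0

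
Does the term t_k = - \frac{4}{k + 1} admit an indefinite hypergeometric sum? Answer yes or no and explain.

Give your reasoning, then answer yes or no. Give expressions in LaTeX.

No; the coefficient equations for f are inconsistent.

Ratio r(k) = (k + 1)/(k + 2).
Gosper form: A/B · C(k+1)/C(k) with A=k + 1, B=k + 2, C=1.
f must satisfy (k + 1)·f(k+1) − (k + 1)·f(k) = 1.
Degrees (1,1,0) ⇒ d ≤ 0.
Generic f = c0 gives residual -1; -1 = 0 cannot hold, so t_k is not Gosper-summable.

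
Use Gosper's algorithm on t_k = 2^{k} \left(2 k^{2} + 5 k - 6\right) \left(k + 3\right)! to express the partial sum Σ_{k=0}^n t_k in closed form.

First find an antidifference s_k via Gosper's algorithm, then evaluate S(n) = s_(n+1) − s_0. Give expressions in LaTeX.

S(n) = 2 \cdot 2^{n} n \left(n + 4\right)! - 2 \cdot 2^{n} \left(n + 4\right)! + 12

Step 1: r(k) = 2*(2*k**3 + 17*k**2 + 37*k + 4)/(2*k**2 + 5*k - 6).
So A=2*k + 8 and B=1, with C=k**2 + 5*k/2 - 3.
Need (2*k + 8)·f(k+1) − (1)·f(k) = k**2 + 5*k/2 - 3.
deg f ≤ 1 (via 1,0,2).
Coefficient equations give f(k) = (k - 2)/2.
Certificate R = B(k−1)f/C = (k - 2)/(2*k**2 + 5*k - 6) gives s_k = 2**k*(k - 2)*factorial(k + 3).
Δs = 2**k*(2*k**2 + 5*k - 6)*factorial(k + 3), as required.
Evaluate: s_(n+1) = 2**(n + 1)*(n - 1)*factorial(n + 4); subtract s_(0) = -12 ⇒ S(n) = 2*2**n*n*factorial(n + 4) - 2*2**n*factorial(n + 4) + 12.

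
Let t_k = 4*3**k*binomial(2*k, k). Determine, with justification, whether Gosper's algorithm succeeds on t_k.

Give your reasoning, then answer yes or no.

No — negative degree bound, so no certificate f.

Compute t_(k+1)/t_k: get 6*(2*k + 1)/(k + 1).
Normal form (A,B,C) = (12*k + 6, k + 1, 1).
f must satisfy (12*k + 6)·f(k+1) − (k)·f(k) = 1.
From deg A=1, deg B=1, deg C=0: d=-1.
deg f ≤ -1 is impossible — no certificate.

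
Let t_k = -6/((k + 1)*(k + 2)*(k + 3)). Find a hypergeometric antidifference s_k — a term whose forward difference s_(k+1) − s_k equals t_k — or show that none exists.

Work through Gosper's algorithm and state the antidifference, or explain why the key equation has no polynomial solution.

s_k = 3*k*(-k - 3)/(2*(k + 1)*(k + 2))

Compute t_(k+1)/t_k: get (k + 1)/(k + 4).
Factor: A=k + 1; B=k + 4; C=1.
Need (k + 1)·f(k+1) − (k + 3)·f(k) = 1.
deg f ≤ 2 (via 1,1,0).
A polynomial solution: f(k) = k*(k + 3)/4.
So s_k = (B(k−1)f/C)·t_k = (k*(k + 3)**2/4)·t_k = 3*k*(-k - 3)/(2*(k + 1)*(k + 2)).
s_(k+1) − s_k = -6/(k**3 + 6*k**2 + 11*k + 6) = t_k.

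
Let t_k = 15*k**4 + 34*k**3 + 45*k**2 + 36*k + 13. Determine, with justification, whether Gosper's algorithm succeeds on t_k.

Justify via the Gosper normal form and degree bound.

Ratio r(k) = (15*k**4 + 94*k**3 + 237*k**2 + 288*k + 143)/(15*k**4 + 34*k**3 + 45*k**2 + 36*k + 13).
Take A(k)=1, B(k)=1, C(k)=k**4 + 34*k**3/15 + 3*k**2 + 12*k/5 + 13/15.
Solve (1)·f(k+1) − (1)·f(k) = k**4 + 34*k**3/15 + 3*k**2 + 12*k/5 + 13/15.
d = 5 from the (0,0,4) case.
Match coefficients ⇒ f(k) = k*(3*k**4 + k**3 + 3*k**2 + 4*k + 2)/15.
Then R = B(k−1)f/C = k*(3*k**4 + k**3 + 3*k**2 + 4*k + 2)/(15*k**4 + 34*k**3 + 45*k**2 + 36*k + 13), so s_k = R(k)·t_k = k*(3*k**4 + k**3 + 3*k**2 + 4*k + 2).
Δs = 15*k**4 + 34*k**3 + 45*k**2 + 36*k + 13, as required.

Yes. s_k = k*(3*k**4 + k**3 + 3*k**2 + 4*k + 2).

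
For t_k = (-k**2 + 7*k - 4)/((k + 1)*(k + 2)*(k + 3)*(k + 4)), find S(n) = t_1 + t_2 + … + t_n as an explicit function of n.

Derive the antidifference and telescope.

S(n) = n**2/(n**3 + 9*n**2 + 26*n + 24)

Step 1: r(k) = -(k + 1)*(7*k - (k + 1)**2 + 3)/((k + 5)*(k**2 - 7*k + 4)).
Take A(k)=k + 1, B(k)=k + 5, C(k)=k**2 - 7*k + 4.
Key eq: (k + 1)·f(k+1) = (k + 4)·f(k) + (k**2 - 7*k + 4).
From deg A=1, deg B=1, deg C=2: d=3.
Match coefficients ⇒ f(k) = k*(k**2 + 23)/6.
Get s_k = R·t_k = k*(-k**2 - 23)/(6*(k + 1)*(k + 2)*(k + 3)) with R(k) = B(k−1)f(k)/C(k) = k*(k + 4)*(k**2 + 23)/(6*(k**2 - 7*k + 4)).
Verify: (-k**2 + 7*k - 4)/(k**4 + 10*k**3 + 35*k**2 + 50*k + 24) matches t_k.
Evaluate: s_(n+1) = (-n**3 - 3*n**2 - 26*n - 24)/(6*(n**3 + 9*n**2 + 26*n + 24)); subtract s_(1) = -1/6 ⇒ S(n) = n**2/(n**3 + 9*n**2 + 26*n + 24).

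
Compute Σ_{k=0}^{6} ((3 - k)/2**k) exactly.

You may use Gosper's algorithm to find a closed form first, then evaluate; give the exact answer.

r(k) = (k - 2)/(2*(k - 3)) after simplifying.
Take A(k)=1/2, B(k)=1, C(k)=k - 3.
Need (1/2)·f(k+1) − (1)·f(k) = k - 3.
d = 1 from the (0,0,1) case.
Match coefficients ⇒ f(k) = -2*(k - 2).
Get s_k = R·t_k = 2**(1 - k)*(k - 2) with R(k) = B(k−1)f(k)/C(k) = -2*(k - 2)/(k - 3).
Check: Δs_k = (3 - k)/2**k. ✓
Telescoping: Σ = s_(7) − s_(0) = 5/64 − (-4) = 261/64.

Σ = 261/64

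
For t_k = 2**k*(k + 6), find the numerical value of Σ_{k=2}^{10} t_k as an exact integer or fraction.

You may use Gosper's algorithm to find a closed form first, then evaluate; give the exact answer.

Σ = 30696

The ratio is 2*(k + 7)/(k + 6).
Take A(k)=2, B(k)=1, C(k)=k + 6.
Solve (2)·f(k+1) − (1)·f(k) = k + 6.
Bound: deg f ≤ 1.
Solving with deg f ≤ 1: f(k) = k + 4.
Then R = B(k−1)f/C = (k + 4)/(k + 6), so s_k = R(k)·t_k = 2**k*(k + 4).
Verify: 2**k*(k + 6) matches t_k.
Evaluate s at k=11 and k=2: 30720 and 24; difference 30696.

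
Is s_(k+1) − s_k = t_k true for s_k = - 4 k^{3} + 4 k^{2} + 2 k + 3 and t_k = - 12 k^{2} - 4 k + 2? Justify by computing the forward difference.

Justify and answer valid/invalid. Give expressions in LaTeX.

s_(k+1) = -4*k**3 - 8*k**2 - 2*k + 5
s_(k+1) − s_k = -12*k**2 - 4*k + 2
(s_(k+1) − s_k) − t_k = 0

Valid — Δs_k = t_k.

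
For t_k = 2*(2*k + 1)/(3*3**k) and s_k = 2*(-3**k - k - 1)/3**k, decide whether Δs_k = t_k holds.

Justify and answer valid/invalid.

s_(k+1) = 2*(-3*3**k - k - 2)/(3*3**k)
s_(k+1) − s_k = 2*(2*k + 1)/(3*3**k)
(s_(k+1) − s_k) − t_k = 0

valid (s_(k+1) − s_k reduces to t_k)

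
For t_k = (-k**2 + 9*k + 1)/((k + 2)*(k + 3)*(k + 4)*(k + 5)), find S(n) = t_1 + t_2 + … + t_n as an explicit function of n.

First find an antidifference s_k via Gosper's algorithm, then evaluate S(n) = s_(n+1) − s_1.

t_(k+1)/t_k = (k + 2)*(9*k - (k + 1)**2 + 10)/((k + 6)*(-k**2 + 9*k + 1)).
Gosper form: A/B · C(k+1)/C(k) with A=k + 2, B=k + 6, C=k**2 - 9*k - 1.
Solve (k + 2)·f(k+1) − (k + 5)·f(k) = k**2 - 9*k - 1.
deg f ≤ 3 (via 1,1,2).
Solve for f: f(k) = -k*(k**2 + 33*k - 22)/24 (degree 3 ≤ 3).
Get s_k = R·t_k = k*(k**2 + 33*k - 22)/(24*(k + 2)*(k + 3)*(k + 4)) with R(k) = B(k−1)f(k)/C(k) = -k*(k + 5)*(k**2 + 33*k - 22)/(24*(k**2 - 9*k - 1)).
Check: Δs_k = (-k**2 + 9*k + 1)/(k**4 + 14*k**3 + 71*k**2 + 154*k + 120). ✓
Telescope: S(n) = s_(n+1) − s_(1) = (n**3 + 36*n**2 + 47*n + 12)/(24*(n**3 + 12*n**2 + 47*n + 60)) − (1/120) = n*(n**2 + 42*n + 47)/(30*(n**3 + 12*n**2 + 47*n + 60)).

S(n) = n*(n**2 + 42*n + 47)/(30*(n**3 + 12*n**2 + 47*n + 60))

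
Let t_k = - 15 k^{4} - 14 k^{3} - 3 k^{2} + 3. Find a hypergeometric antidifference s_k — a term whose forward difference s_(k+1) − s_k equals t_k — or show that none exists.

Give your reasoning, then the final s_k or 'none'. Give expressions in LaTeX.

s_k = k \left(- 3 k^{4} + 4 k^{3} + k^{2} - 2 k + 3\right)

r(k) = (15*k**4 + 74*k**3 + 135*k**2 + 108*k + 29)/(15*k**4 + 14*k**3 + 3*k**2 - 3) after simplifying.
Take A(k)=1, B(k)=1, C(k)=k**4 + 14*k**3/15 + k**2/5 - 1/5.
Set up (1)·f(k+1) − (1)·f(k) − (k**4 + 14*k**3/15 + k**2/5 - 1/5) = 0.
Bound: deg f ≤ 5.
Solving with deg f ≤ 5: f(k) = k*(3*k**4 - 4*k**3 - k**2 + 2*k - 3)/15.
So s_k = (B(k−1)f/C)·t_k = (k*(3*k**4 - 4*k**3 - k**2 + 2*k - 3)/(15*k**4 + 14*k**3 + 3*k**2 - 3))·t_k = k*(-3*k**4 + 4*k**3 + k**2 - 2*k + 3).
Δs = -15*k**4 - 14*k**3 - 3*k**2 + 3, as required.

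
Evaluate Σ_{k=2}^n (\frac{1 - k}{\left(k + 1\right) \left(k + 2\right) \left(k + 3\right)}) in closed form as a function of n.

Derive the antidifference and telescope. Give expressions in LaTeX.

The ratio is k*(k + 1)/((k - 1)*(k + 4)).
So A=k + 1 and B=k + 4, with C=k - 1.
Need (k + 1)·f(k+1) − (k + 3)·f(k) = k - 1.
d = 2 from the (1,1,1) case.
A polynomial solution: f(k) = -k.
Get s_k = R·t_k = k/((k + 1)*(k + 2)) with R(k) = B(k−1)f(k)/C(k) = -k*(k + 3)/(k - 1).
Verify: (1 - k)/(k**3 + 6*k**2 + 11*k + 6) matches t_k.
Σ_(k=2)^n t_k = s_(n+1) − s_(2) = ((n + 1)/(n**2 + 5*n + 6)) − (1/6), i.e. n*(1 - n)/(6*(n**2 + 5*n + 6)).

S(n) = \frac{n \left(1 - n\right)}{6 \left(n^{2} + 5 n + 6\right)}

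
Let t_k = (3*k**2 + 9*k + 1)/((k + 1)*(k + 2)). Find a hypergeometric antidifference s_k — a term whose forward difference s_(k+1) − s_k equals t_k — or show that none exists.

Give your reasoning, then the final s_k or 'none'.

t_(k+1)/t_k = (k + 1)*(9*k + 3*(k + 1)**2 + 10)/((k + 3)*(3*k**2 + 9*k + 1)).
A = k + 1, B = k + 3, C = k**2 + 3*k + 1/3.
Set up (k + 1)·f(k+1) − (k + 2)·f(k) − (k**2 + 3*k + 1/3) = 0.
Bound: deg f ≤ 2.
A polynomial solution: f(k) = k*(3*k - 2)/3.
Get s_k = R·t_k = k*(3*k - 2)/(k + 1) with R(k) = B(k−1)f(k)/C(k) = k*(k + 2)*(3*k - 2)/(3*k**2 + 9*k + 1).
Check: Δs_k = (3*k**2 + 9*k + 1)/(k**2 + 3*k + 2). ✓

s_k = k*(3*k - 2)/(k + 1)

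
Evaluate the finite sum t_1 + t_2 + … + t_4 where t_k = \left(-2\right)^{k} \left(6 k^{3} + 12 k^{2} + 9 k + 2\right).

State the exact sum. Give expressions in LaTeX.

Σ = 7838

r(k) = 2*(-6*k**3 - 30*k**2 - 51*k - 29)/(6*k**3 + 12*k**2 + 9*k + 2) after simplifying.
Gosper form: A/B · C(k+1)/C(k) with A=-2, B=1, C=k**3 + 2*k**2 + 3*k/2 + 1/3.
Set up (-2)·f(k+1) − (1)·f(k) − (k**3 + 2*k**2 + 3*k/2 + 1/3) = 0.
d = 3 from the (0,0,3) case.
Match coefficients ⇒ f(k) = -k*(2*k**2 - 1)/6.
Certificate R = B(k−1)f/C = -k*(2*k**2 - 1)/(6*k**3 + 12*k**2 + 9*k + 2) gives s_k = (-2)**k*k*(1 - 2*k**2).
Δs = (-2)**k*(6*k**3 + 12*k**2 + 9*k + 2), as required.
Telescoping: Σ = s_(5) − s_(1) = 7840 − (2) = 7838.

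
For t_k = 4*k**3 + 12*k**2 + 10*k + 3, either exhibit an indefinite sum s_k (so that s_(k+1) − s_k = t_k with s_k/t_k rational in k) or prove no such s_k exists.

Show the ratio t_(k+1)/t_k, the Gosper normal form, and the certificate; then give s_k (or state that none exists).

s_k = k**3*(k + 2)

Compute t_(k+1)/t_k: get (4*k**3 + 24*k**2 + 46*k + 29)/(4*k**3 + 12*k**2 + 10*k + 3).
Normal form (A,B,C) = (1, 1, k**3 + 3*k**2 + 5*k/2 + 3/4).
Solve (1)·f(k+1) − (1)·f(k) = k**3 + 3*k**2 + 5*k/2 + 3/4.
deg f ≤ 4 (via 0,0,3).
Match coefficients ⇒ f(k) = k**3*(k + 2)/4.
Get s_k = R·t_k = k**3*(k + 2) with R(k) = B(k−1)f(k)/C(k) = k**3*(k + 2)/(4*k**3 + 12*k**2 + 10*k + 3).
Verify: 4*k**3 + 12*k**2 + 10*k + 3 matches t_k.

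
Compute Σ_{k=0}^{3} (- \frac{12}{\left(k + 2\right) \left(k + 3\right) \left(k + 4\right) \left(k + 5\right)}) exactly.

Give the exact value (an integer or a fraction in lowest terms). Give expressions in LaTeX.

Σ = -13/84

The ratio is (k + 2)/(k + 6).
Gosper form: A/B · C(k+1)/C(k) with A=k + 2, B=k + 6, C=1.
f must satisfy (k + 2)·f(k+1) − (k + 5)·f(k) = 1.
From deg A=1, deg B=1, deg C=0: d=3.
Coefficient equations give f(k) = k*(k**2 + 9*k + 26)/72.
Get s_k = R·t_k = k*(-k**2 - 9*k - 26)/(6*(k + 2)*(k + 3)*(k + 4)) with R(k) = B(k−1)f(k)/C(k) = k*(k + 5)*(k**2 + 9*k + 26)/72.
Check: Δs_k = -12/(k**4 + 14*k**3 + 71*k**2 + 154*k + 120). ✓
Telescoping: Σ = s_(4) − s_(0) = -13/84 − (0) = -13/84.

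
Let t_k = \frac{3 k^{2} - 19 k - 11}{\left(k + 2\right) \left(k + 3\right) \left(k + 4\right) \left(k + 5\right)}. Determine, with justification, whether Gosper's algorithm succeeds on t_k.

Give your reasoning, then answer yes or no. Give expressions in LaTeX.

Ratio r(k) = (k + 2)*(19*k - 3*(k + 1)**2 + 30)/((k + 6)*(-3*k**2 + 19*k + 11)).
Factor: A=k + 2; B=k + 6; C=k**2 - 19*k/3 - 11/3.
Key eq: (k + 2)·f(k+1) = (k + 5)·f(k) + (k**2 - 19*k/3 - 11/3).
deg f ≤ 3 (via 1,1,2).
Coefficient equations give f(k) = -k*(k**2 + 33*k + 10)/24.
Get s_k = R·t_k = k*(-k**2 - 33*k - 10)/(8*(k + 2)*(k + 3)*(k + 4)) with R(k) = B(k−1)f(k)/C(k) = -k*(k + 5)*(k**2 + 33*k + 10)/(8*(3*k**2 - 19*k - 11)).
Verify: (3*k**2 - 19*k - 11)/(k**4 + 14*k**3 + 71*k**2 + 154*k + 120) matches t_k.

Yes. s_k = \frac{k \left(- k^{2} - 33 k - 10\right)}{8 \left(k + 2\right) \left(k + 3\right) \left(k + 4\right)}.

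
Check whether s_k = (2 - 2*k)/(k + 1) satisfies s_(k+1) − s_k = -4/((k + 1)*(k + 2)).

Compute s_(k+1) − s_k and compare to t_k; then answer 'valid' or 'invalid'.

s_(k+1) = -2*k/(k + 2)
s_(k+1) − s_k = -4/(k**2 + 3*k + 2)
(s_(k+1) − s_k) − t_k = 0

valid (s_(k+1) − s_k reduces to t_k)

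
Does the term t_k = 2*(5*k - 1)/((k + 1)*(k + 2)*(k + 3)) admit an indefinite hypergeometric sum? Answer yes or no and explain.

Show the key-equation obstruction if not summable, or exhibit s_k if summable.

Yes. s_k = 2*k*(k - 2)/((k + 1)*(k + 2)).

Compute t_(k+1)/t_k: get (k + 1)*(5*k + 4)/((k + 4)*(5*k - 1)).
A = k + 1, B = k + 4, C = k - 1/5.
Solve (k + 1)·f(k+1) − (k + 3)·f(k) = k - 1/5.
Bound: deg f ≤ 2.
Match coefficients ⇒ f(k) = k*(k - 2)/5.
Then R = B(k−1)f/C = k*(k - 2)*(k + 3)/(5*k - 1), so s_k = R(k)·t_k = 2*k*(k - 2)/((k + 1)*(k + 2)).
s_(k+1) − s_k = 2*(5*k - 1)/(k**3 + 6*k**2 + 11*k + 6) = t_k.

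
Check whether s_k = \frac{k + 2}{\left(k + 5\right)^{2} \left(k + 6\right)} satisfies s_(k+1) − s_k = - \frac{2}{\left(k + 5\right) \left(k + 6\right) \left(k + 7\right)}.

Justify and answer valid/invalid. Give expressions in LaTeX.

Invalid: residual \frac{3 \left(3 k + 17\right)}{k^{5} + 29 k^{4} + 335 k^{3} + 1927 k^{2} + 5520 k + 6300} ≠ 0.

s_(k+1) = (k + 3)/((k + 6)**2*(k + 7))
s_(k+1) − s_k = (-(k + 2)*(k + 6)*(k + 7) + (k + 3)*(k + 5)**2)/((k + 5)**2*(k + 6)**2*(k + 7))
(s_(k+1) − s_k) − t_k = 3*(3*k + 17)/(k**5 + 29*k**4 + 335*k**3 + 1927*k**2 + 5520*k + 6300)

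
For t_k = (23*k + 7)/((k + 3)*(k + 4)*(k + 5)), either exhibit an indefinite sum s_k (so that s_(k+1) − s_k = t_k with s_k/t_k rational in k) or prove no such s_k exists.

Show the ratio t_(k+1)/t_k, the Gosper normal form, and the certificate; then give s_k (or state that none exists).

Ratio r(k) = (k + 3)*(23*k + 30)/((k + 6)*(23*k + 7)).
Factor: A=k + 3; B=k + 6; C=k + 7/23.
f must satisfy (k + 3)·f(k+1) − (k + 5)·f(k) = k + 7/23.
Bound: deg f ≤ 2.
Solving with deg f ≤ 2: f(k) = k*(19*k - 5)/138.
So s_k = (B(k−1)f/C)·t_k = (k*(k + 5)*(19*k - 5)/(6*(23*k + 7)))·t_k = k*(19*k - 5)/(6*(k + 3)*(k + 4)).
Verify: (23*k + 7)/(k**3 + 12*k**2 + 47*k + 60) matches t_k.

s_k = k*(19*k - 5)/(6*(k + 3)*(k + 4))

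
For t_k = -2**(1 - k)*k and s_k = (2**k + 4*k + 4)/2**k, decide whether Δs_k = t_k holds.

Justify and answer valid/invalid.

Valid — Δs_k = t_k.

s_(k+1) = (2**k + 2*k + 4)/2**k
s_(k+1) − s_k = -2**(1 - k)*k
(s_(k+1) − s_k) − t_k = 0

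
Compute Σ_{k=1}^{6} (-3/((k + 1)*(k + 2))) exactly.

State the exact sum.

Σ = -9/8

Compute t_(k+1)/t_k: get (k + 1)/(k + 3).
Factor: A=k + 1; B=k + 3; C=1.
Solve (k + 1)·f(k+1) − (k + 2)·f(k) = 1.
d = 1 from the (1,1,0) case.
Solving with deg f ≤ 1: f(k) = k.
Get s_k = R·t_k = -3*k/(k + 1) with R(k) = B(k−1)f(k)/C(k) = k*(k + 2).
s_(k+1) − s_k = -3/(k**2 + 3*k + 2) = t_k.
Telescoping: Σ = s_(7) − s_(1) = -21/8 − (-3/2) = -9/8.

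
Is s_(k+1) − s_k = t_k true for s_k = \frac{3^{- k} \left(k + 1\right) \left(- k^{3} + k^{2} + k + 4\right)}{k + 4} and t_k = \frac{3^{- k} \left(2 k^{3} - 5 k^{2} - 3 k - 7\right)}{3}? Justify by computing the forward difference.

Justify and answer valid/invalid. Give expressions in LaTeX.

Invalid: residual \frac{2 \cdot 3^{- k} \left(- k^{4} - 3 k^{3} + 13 k^{2} + 11 k + 20\right)}{k^{2} + 9 k + 20} ≠ 0.

s_(k+1) = (k + 2)*(k - (k + 1)**3 + (k + 1)**2 + 5)/(3*3**k*(k + 5))
s_(k+1) − s_k = (2*k**5 + 7*k**4 - 26*k**3 - 56*k**2 - 57*k - 20)/(3*3**k*(k**2 + 9*k + 20))
(s_(k+1) − s_k) − t_k = 2*(-k**4 - 3*k**3 + 13*k**2 + 11*k + 20)/(3**k*(k**2 + 9*k + 20))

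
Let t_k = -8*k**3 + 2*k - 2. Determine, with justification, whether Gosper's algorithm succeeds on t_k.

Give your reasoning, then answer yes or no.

Yes. s_k = k*(-2*k**3 + 4*k**2 - k - 3).

The ratio is (-k + 4*(k + 1)**3)/(4*k**3 - k + 1).
Take A(k)=1, B(k)=1, C(k)=k**3 - k/4 + 1/4.
Need (1)·f(k+1) − (1)·f(k) = k**3 - k/4 + 1/4.
d = 4 from the (0,0,3) case.
Solve for f: f(k) = k*(2*k**3 - 4*k**2 + k + 3)/8 (degree 4 ≤ 4).
So s_k = (B(k−1)f/C)·t_k = (k*(2*k**3 - 4*k**2 + k + 3)/(2*(4*k**3 - k + 1)))·t_k = k*(-2*k**3 + 4*k**2 - k - 3).
Verify: -8*k**3 + 2*k - 2 matches t_k.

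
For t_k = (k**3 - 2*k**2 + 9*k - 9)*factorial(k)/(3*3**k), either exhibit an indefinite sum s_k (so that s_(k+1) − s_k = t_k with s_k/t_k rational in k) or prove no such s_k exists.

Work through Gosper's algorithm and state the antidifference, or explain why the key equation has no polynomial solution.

Compute t_(k+1)/t_k: get (k + 1)*(9*k + (k + 1)**3 - 2*(k + 1)**2)/(3*(k**3 - 2*k**2 + 9*k - 9)).
Factor: A=k/3 + 1/3; B=1; C=k**3 - 2*k**2 + 9*k - 9.
Solve (k/3 + 1/3)·f(k+1) − (1)·f(k) = k**3 - 2*k**2 + 9*k - 9.
Bound: deg f ≤ 2.
Solving with deg f ≤ 2: f(k) = 3*(k**2 - 2*k + 4).
Get s_k = R·t_k = (k**2 - 2*k + 4)*factorial(k)/3**k with R(k) = B(k−1)f(k)/C(k) = 3*(k**2 - 2*k + 4)/(k**3 - 2*k**2 + 9*k - 9).
Check: Δs_k = (k**3 - 2*k**2 + 9*k - 9)*factorial(k)/(3*3**k). ✓

s_k = (k**2 - 2*k + 4)*factorial(k)/3**k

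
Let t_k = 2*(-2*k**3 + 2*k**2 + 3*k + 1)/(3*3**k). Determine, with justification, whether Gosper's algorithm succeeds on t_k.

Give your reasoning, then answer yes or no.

Yes. s_k = (2*k**3 + k**2 + k + 1)/3**k.

Ratio r(k) = (2*k**3 + 4*k**2 - k - 4)/(3*(2*k**3 - 2*k**2 - 3*k - 1)).
Normal form (A,B,C) = (1/3, 1, k**3 - k**2 - 3*k/2 - 1/2).
Solve (1/3)·f(k+1) − (1)·f(k) = k**3 - k**2 - 3*k/2 - 1/2.
Degrees (0,0,3) ⇒ d ≤ 3.
Solving with deg f ≤ 3: f(k) = -3*(2*k**3 + k**2 + k + 1)/4.
Then R = B(k−1)f/C = -3*(2*k**3 + k**2 + k + 1)/(2*(2*k**3 - 2*k**2 - 3*k - 1)), so s_k = R(k)·t_k = (2*k**3 + k**2 + k + 1)/3**k.
Δs = 2*(-2*k**3 + 2*k**2 + 3*k + 1)/(3*3**k), as required.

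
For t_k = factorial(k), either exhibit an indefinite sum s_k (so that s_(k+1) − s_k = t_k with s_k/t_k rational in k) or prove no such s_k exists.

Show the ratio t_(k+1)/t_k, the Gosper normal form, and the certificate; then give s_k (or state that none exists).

no hypergeometric antidifference exists

Step 1: r(k) = k + 1.
Normal form (A,B,C) = (k + 1, 1, 1).
Key eq: (k + 1)·f(k+1) = (1)·f(k) + (1).
d = -1 from the (1,0,0) case.
deg f ≤ -1 is impossible — no certificate.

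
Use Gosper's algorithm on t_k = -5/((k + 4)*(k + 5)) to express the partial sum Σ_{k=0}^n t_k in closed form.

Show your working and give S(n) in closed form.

S(n) = 5*(-n - 1)/(4*(n + 5))

Compute t_(k+1)/t_k: get (k + 4)/(k + 6).
Normal form (A,B,C) = (k + 4, k + 6, 1).
Set up (k + 4)·f(k+1) − (k + 5)·f(k) − (1) = 0.
deg f ≤ 1 (via 1,1,0).
Coefficient equations give f(k) = k/4.
R(k) = B(k−1)·f(k)/C(k) = k*(k + 5)/4; s_k = R·t_k = -5*k/(4*k + 16).
Verify: -5/(k**2 + 9*k + 20) matches t_k.
Evaluate: s_(n+1) = 5*(-n - 1)/(4*(n + 5)); subtract s_(0) = 0 ⇒ S(n) = 5*(-n - 1)/(4*(n + 5)).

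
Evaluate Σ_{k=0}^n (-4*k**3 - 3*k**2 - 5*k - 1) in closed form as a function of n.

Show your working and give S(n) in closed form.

S(n) = -n**4 - 3*n**3 - 5*n**2 - 4*n - 1

t_(k+1)/t_k = (4*k**3 + 15*k**2 + 23*k + 13)/(4*k**3 + 3*k**2 + 5*k + 1).
Take A(k)=1, B(k)=1, C(k)=k**3 + 3*k**2/4 + 5*k/4 + 1/4.
f must satisfy (1)·f(k+1) − (1)·f(k) = k**3 + 3*k**2/4 + 5*k/4 + 1/4.
From deg A=0, deg B=0, deg C=3: d=4.
Match coefficients ⇒ f(k) = k*(k**3 - k**2 + 2*k - 1)/4.
Get s_k = R·t_k = k*(-k**3 + k**2 - 2*k + 1) with R(k) = B(k−1)f(k)/C(k) = k*(k**3 - k**2 + 2*k - 1)/(4*k**3 + 3*k**2 + 5*k + 1).
Verify: -4*k**3 - 3*k**2 - 5*k - 1 matches t_k.
Evaluate: s_(n+1) = -n**4 - 3*n**3 - 5*n**2 - 4*n - 1; subtract s_(0) = 0 ⇒ S(n) = -n**4 - 3*n**3 - 5*n**2 - 4*n - 1.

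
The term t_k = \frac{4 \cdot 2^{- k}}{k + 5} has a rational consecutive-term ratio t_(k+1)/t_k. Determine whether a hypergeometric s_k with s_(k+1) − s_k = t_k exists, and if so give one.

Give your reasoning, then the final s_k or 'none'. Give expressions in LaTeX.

r(k) = (k + 5)/(2*(k + 6)) after simplifying.
A = k/2 + 5/2, B = k + 6, C = 1.
Need (k/2 + 5/2)·f(k+1) − (k + 5)·f(k) = 1.
Bound: deg f ≤ -1.
deg f ≤ -1 is impossible — no certificate.

none — t_k is not Gosper-summable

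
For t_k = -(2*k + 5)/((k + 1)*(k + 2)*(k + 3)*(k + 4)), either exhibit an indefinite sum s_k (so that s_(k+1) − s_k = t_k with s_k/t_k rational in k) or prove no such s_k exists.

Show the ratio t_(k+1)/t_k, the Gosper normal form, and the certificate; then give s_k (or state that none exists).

s_k = k*(-k - 4)/(3*(k**2 + 4*k + 3))

Compute t_(k+1)/t_k: get (k + 1)*(2*k + 7)/((k + 5)*(2*k + 5)).
Normal form (A,B,C) = (k + 1, k + 5, k + 5/2).
Key eq: (k + 1)·f(k+1) = (k + 4)·f(k) + (k + 5/2).
d = 3 from the (1,1,1) case.
Solving with deg f ≤ 3: f(k) = k*(k + 2)*(k + 4)/6.
Get s_k = R·t_k = k*(-k - 4)/(3*(k**2 + 4*k + 3)) with R(k) = B(k−1)f(k)/C(k) = k*(k + 2)*(k + 4)**2/(3*(2*k + 5)).
s_(k+1) − s_k = (-2*k - 5)/(k**4 + 10*k**3 + 35*k**2 + 50*k + 24) = t_k.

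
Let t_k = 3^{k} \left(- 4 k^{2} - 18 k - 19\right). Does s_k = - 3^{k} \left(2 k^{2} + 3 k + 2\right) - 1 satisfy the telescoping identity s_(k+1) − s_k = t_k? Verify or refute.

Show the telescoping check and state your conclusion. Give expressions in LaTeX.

s_(k+1) = -3*3**k*(3*k + 2*(k + 1)**2 + 5) - 1
s_(k+1) − s_k = 3**k*(-4*k**2 - 18*k - 19)
(s_(k+1) − s_k) − t_k = 0

Valid — Δs_k = t_k.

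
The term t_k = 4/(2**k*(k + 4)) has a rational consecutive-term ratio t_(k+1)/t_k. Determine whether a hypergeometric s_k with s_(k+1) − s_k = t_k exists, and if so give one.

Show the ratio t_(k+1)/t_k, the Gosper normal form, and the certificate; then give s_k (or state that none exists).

Ratio r(k) = (k + 4)/(2*(k + 5)).
Gosper form: A/B · C(k+1)/C(k) with A=k/2 + 2, B=k + 5, C=1.
Key eq: (k/2 + 2)·f(k+1) = (k + 4)·f(k) + (1).
d = -1 from the (1,1,0) case.
Negative degree bound (-1): no f exists, t_k not Gosper-summable.

none — t_k is not Gosper-summable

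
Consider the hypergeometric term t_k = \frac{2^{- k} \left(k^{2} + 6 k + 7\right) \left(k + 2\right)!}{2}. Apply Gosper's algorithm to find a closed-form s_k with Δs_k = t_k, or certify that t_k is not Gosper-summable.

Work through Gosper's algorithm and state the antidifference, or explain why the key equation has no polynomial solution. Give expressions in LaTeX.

s_k = 2^{- k} \left(k + 4\right) \left(k + 2\right)!

r(k) = (k + 3)*(6*k + (k + 1)**2 + 13)/(2*(k**2 + 6*k + 7)) after simplifying.
A = k/2 + 3/2, B = 1, C = k**2 + 6*k + 7.
f must satisfy (k/2 + 3/2)·f(k+1) − (1)·f(k) = k**2 + 6*k + 7.
d = 1 from the (1,0,2) case.
Solving with deg f ≤ 1: f(k) = 2*(k + 4).
Then R = B(k−1)f/C = 2*(k + 4)/(k**2 + 6*k + 7), so s_k = R(k)·t_k = (k + 4)*factorial(k + 2)/2**k.
Δs = (k**2 + 6*k + 7)*factorial(k + 2)/(2*2**k), as required.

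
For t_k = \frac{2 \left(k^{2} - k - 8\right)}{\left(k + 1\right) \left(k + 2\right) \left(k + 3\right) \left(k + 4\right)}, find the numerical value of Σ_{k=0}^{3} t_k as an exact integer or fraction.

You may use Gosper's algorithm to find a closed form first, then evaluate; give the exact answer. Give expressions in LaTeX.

Compute t_(k+1)/t_k: get (k + 1)*(k - (k + 1)**2 + 9)/((k + 5)*(-k**2 + k + 8)).
Factor: A=k + 1; B=k + 5; C=k**2 - k - 8.
Key eq: (k + 1)·f(k+1) = (k + 4)·f(k) + (k**2 - k - 8).
Bound: deg f ≤ 3.
Solving with deg f ≤ 3: f(k) = -k*(k + 2)*(k + 7)/3.
R(k) = B(k−1)·f(k)/C(k) = -k*(k + 2)*(k + 4)*(k + 7)/(3*(k**2 - k - 8)); s_k = R·t_k = 2*k*(-k - 7)/(3*(k**2 + 4*k + 3)).
Δs = 2*(k**2 - k - 8)/(k**4 + 10*k**3 + 35*k**2 + 50*k + 24), as required.
Evaluate s at k=4 and k=0: -88/105 and 0; difference -88/105.

Σ = -88/105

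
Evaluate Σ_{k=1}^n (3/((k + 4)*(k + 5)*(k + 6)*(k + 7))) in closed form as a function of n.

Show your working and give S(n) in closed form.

r(k) = (k + 4)/(k + 8) after simplifying.
Normal form (A,B,C) = (k + 4, k + 8, 1).
f must satisfy (k + 4)·f(k+1) − (k + 7)·f(k) = 1.
deg f ≤ 3 (via 1,1,0).
Match coefficients ⇒ f(k) = k*(k**2 + 15*k + 74)/360.
So s_k = (B(k−1)f/C)·t_k = (k*(k + 7)*(k**2 + 15*k + 74)/360)·t_k = k*(k**2 + 15*k + 74)/(120*(k + 4)*(k + 5)*(k + 6)).
s_(k+1) − s_k = 3/(k**4 + 22*k**3 + 179*k**2 + 638*k + 840) = t_k.
Telescope: S(n) = s_(n+1) − s_(1) = (n**3 + 18*n**2 + 107*n + 90)/(120*(n**3 + 18*n**2 + 107*n + 210)) − (1/280) = n*(n**2 + 18*n + 107)/(210*(n**3 + 18*n**2 + 107*n + 210)).

S(n) = n*(n**2 + 18*n + 107)/(210*(n**3 + 18*n**2 + 107*n + 210))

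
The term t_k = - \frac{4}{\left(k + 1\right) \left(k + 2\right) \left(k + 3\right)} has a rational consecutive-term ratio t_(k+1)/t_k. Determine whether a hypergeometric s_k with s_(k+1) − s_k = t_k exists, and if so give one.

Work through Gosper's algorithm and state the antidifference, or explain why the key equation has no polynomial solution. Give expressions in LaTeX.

The ratio is (k + 1)/(k + 4).
Take A(k)=k + 1, B(k)=k + 4, C(k)=1.
Set up (k + 1)·f(k+1) − (k + 3)·f(k) − (1) = 0.
Bound: deg f ≤ 2.
Solve for f: f(k) = k*(k + 3)/4 (degree 2 ≤ 2).
R(k) = B(k−1)·f(k)/C(k) = k*(k + 3)**2/4; s_k = R·t_k = k*(-k - 3)/((k + 1)*(k + 2)).
Check: Δs_k = -4/(k**3 + 6*k**2 + 11*k + 6). ✓

s_k = \frac{k \left(- k - 3\right)}{\left(k + 1\right) \left(k + 2\right)}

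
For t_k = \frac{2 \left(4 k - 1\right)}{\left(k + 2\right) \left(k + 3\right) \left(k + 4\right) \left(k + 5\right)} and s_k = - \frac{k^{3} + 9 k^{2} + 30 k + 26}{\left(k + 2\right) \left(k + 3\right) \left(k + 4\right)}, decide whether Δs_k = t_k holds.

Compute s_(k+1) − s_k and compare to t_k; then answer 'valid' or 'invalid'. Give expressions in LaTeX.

Valid: the claim telescopes to t_k.

s_(k+1) = (-30*k - (k + 1)**3 - 9*(k + 1)**2 - 56)/((k + 3)*(k + 4)*(k + 5))
s_(k+1) − s_k = 2*(4*k - 1)/(k**4 + 14*k**3 + 71*k**2 + 154*k + 120)
(s_(k+1) − s_k) − t_k = 0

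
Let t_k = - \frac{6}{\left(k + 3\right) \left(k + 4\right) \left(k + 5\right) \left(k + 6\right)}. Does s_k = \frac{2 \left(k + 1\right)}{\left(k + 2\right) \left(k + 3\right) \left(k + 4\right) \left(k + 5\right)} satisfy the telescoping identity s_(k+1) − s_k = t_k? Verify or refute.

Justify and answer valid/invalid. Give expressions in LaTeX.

s_(k+1) = 2*(k + 2)/((k + 3)*(k + 4)*(k + 5)*(k + 6))
s_(k+1) − s_k = 2*(-3*k - 2)/(k**5 + 20*k**4 + 155*k**3 + 580*k**2 + 1044*k + 720)
(s_(k+1) − s_k) − t_k = 8/(k**5 + 20*k**4 + 155*k**3 + 580*k**2 + 1044*k + 720)

Invalid: residual \frac{8}{k^{5} + 20 k^{4} + 155 k^{3} + 580 k^{2} + 1044 k + 720} ≠ 0.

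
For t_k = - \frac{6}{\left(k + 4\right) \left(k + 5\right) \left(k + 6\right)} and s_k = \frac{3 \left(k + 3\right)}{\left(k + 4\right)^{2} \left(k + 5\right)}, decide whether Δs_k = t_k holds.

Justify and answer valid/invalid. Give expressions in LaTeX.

s_(k+1) = 3*(k + 4)/((k + 5)**2*(k + 6))
s_(k+1) − s_k = 3*(-(k + 3)*(k + 5)*(k + 6) + (k + 4)**3)/((k + 4)**2*(k + 5)**2*(k + 6))
(s_(k+1) − s_k) − t_k = 3*(3*k + 14)/(k**5 + 24*k**4 + 229*k**3 + 1086*k**2 + 2560*k + 2400)

Invalid: residual \frac{3 \left(3 k + 14\right)}{k^{5} + 24 k^{4} + 229 k^{3} + 1086 k^{2} + 2560 k + 2400} ≠ 0.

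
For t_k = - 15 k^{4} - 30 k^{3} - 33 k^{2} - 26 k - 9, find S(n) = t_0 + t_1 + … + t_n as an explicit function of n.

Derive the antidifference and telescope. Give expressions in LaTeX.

Ratio r(k) = (15*k**4 + 90*k**3 + 213*k**2 + 242*k + 113)/(15*k**4 + 30*k**3 + 33*k**2 + 26*k + 9).
Factor: A=1; B=1; C=k**4 + 2*k**3 + 11*k**2/5 + 26*k/15 + 3/5.
Key eq: (1)·f(k+1) = (1)·f(k) + (k**4 + 2*k**3 + 11*k**2/5 + 26*k/15 + 3/5).
From deg A=0, deg B=0, deg C=4: d=5.
A polynomial solution: f(k) = k*(3*k**4 + k**2 + 4*k + 1)/15.
Certificate R = B(k−1)f/C = k*(3*k**4 + k**2 + 4*k + 1)/(15*k**4 + 30*k**3 + 33*k**2 + 26*k + 9) gives s_k = k*(-3*k**4 - k**2 - 4*k - 1).
Verify: -15*k**4 - 30*k**3 - 33*k**2 - 26*k - 9 matches t_k.
Σ_(k=0)^n t_k = s_(n+1) − s_(0) = (-3*n**5 - 15*n**4 - 31*n**3 - 37*n**2 - 27*n - 9) − (0), i.e. -3*n**5 - 15*n**4 - 31*n**3 - 37*n**2 - 27*n - 9.

S(n) = - 3 n^{5} - 15 n^{4} - 31 n^{3} - 37 n^{2} - 27 n - 9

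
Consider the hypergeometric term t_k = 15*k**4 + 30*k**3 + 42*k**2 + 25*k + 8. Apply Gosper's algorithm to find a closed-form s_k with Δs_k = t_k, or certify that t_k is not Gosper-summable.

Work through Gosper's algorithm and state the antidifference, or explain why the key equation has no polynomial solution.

t_(k+1)/t_k = (15*k**4 + 90*k**3 + 222*k**2 + 259*k + 120)/(15*k**4 + 30*k**3 + 42*k**2 + 25*k + 8).
Factor: A=1; B=1; C=k**4 + 2*k**3 + 14*k**2/5 + 5*k/3 + 8/15.
Key eq: (1)·f(k+1) = (1)·f(k) + (k**4 + 2*k**3 + 14*k**2/5 + 5*k/3 + 8/15).
Degrees (0,0,4) ⇒ d ≤ 5.
Solve for f: f(k) = k*(3*k**4 + 4*k**2 - k + 2)/15 (degree 5 ≤ 5).
Then R = B(k−1)f/C = k*(3*k**4 + 4*k**2 - k + 2)/(15*k**4 + 30*k**3 + 42*k**2 + 25*k + 8), so s_k = R(k)·t_k = k*(3*k**4 + 4*k**2 - k + 2).
Check: Δs_k = 15*k**4 + 30*k**3 + 42*k**2 + 25*k + 8. ✓

s_k = k*(3*k**4 + 4*k**2 - k + 2)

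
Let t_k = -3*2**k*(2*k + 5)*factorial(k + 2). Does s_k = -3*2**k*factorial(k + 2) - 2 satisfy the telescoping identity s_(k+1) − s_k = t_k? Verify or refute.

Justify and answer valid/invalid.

Valid: the claim telescopes to t_k.

s_(k+1) = -3*2**(k + 1)*factorial(k + 3) - 2
s_(k+1) − s_k = -3*2**k*(2*k + 5)*factorial(k + 2)
(s_(k+1) − s_k) − t_k = 0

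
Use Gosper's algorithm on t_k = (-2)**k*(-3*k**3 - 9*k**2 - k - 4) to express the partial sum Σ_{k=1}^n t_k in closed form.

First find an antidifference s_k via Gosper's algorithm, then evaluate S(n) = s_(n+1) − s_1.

Step 1: r(k) = 2*(-3*k**3 - 18*k**2 - 28*k - 17)/(3*k**3 + 9*k**2 + k + 4).
So A=-2 and B=1, with C=k**3 + 3*k**2 + k/3 + 4/3.
Solve (-2)·f(k+1) − (1)·f(k) = k**3 + 3*k**2 + k/3 + 4/3.
d = 3 from the (0,0,3) case.
Solving with deg f ≤ 3: f(k) = -(k**3 + k**2 - 3*k + 2)/3.
Get s_k = R·t_k = (-2)**k*(k**3 + k**2 - 3*k + 2) with R(k) = B(k−1)f(k)/C(k) = -(k**3 + k**2 - 3*k + 2)/(3*k**3 + 9*k**2 + k + 4).
Verify: (-2)**k*(-3*k**3 - 9*k**2 - k - 4) matches t_k.
Σ_(k=1)^n t_k = s_(n+1) − s_(1) = ((-2)**(n + 1)*(n**3 + 4*n**2 + 2*n + 1)) − (-2), i.e. -2*(-2)**n*n**3 - 8*(-2)**n*n**2 - 4*(-2)**n*n - 2*(-2)**n + 2.

S(n) = -2*(-2)**n*n**3 - 8*(-2)**n*n**2 - 4*(-2)**n*n - 2*(-2)**n + 2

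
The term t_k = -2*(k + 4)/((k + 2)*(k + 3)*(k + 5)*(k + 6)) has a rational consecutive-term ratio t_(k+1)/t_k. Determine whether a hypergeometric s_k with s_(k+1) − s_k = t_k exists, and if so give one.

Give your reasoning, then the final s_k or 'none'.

s_k = k*(-k - 7)/(10*(k**2 + 7*k + 10))

Ratio r(k) = (k + 2)*(k + 5)**2/((k + 4)**2*(k + 7)).
A = k + 2, B = k + 7, C = k**2 + 8*k + 16.
Solve (k + 2)·f(k+1) − (k + 6)·f(k) = k**2 + 8*k + 16.
deg f ≤ 4 (via 1,1,2).
Match coefficients ⇒ f(k) = k*(k + 3)*(k + 4)*(k + 7)/20.
Certificate R = B(k−1)f/C = k*(k + 3)*(k + 6)*(k + 7)/(20*(k + 4)) gives s_k = k*(-k - 7)/(10*(k**2 + 7*k + 10)).
Verify: 2*(-k - 4)/(k**4 + 16*k**3 + 91*k**2 + 216*k + 180) matches t_k.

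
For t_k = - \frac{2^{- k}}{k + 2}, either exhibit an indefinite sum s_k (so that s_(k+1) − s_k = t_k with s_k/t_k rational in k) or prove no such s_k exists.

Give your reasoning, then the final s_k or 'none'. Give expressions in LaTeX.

Ratio r(k) = (k + 2)/(2*(k + 3)).
A = k/2 + 1, B = k + 3, C = 1.
f must satisfy (k/2 + 1)·f(k+1) − (k + 2)·f(k) = 1.
Bound: deg f ≤ -1.
d = -1 < 0 ⇒ no nonzero polynomial f; not summable.

not Gosper-summable; s_k does not exist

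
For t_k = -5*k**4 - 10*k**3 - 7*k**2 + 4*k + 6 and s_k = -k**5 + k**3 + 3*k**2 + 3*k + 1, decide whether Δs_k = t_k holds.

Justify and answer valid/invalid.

Valid: the claim telescopes to t_k.

s_(k+1) = 3*k - (k + 1)**5 + (k + 1)**3 + 3*(k + 1)**2 + 4
s_(k+1) − s_k = -5*k**4 - 10*k**3 - 7*k**2 + 4*k + 6
(s_(k+1) − s_k) − t_k = 0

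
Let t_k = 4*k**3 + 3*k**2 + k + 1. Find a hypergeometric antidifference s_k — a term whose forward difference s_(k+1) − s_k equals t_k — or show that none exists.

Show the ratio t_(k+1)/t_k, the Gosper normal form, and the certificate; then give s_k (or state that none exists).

s_k = k**4 - k**3 + k

Compute t_(k+1)/t_k: get (4*k**3 + 15*k**2 + 19*k + 9)/(4*k**3 + 3*k**2 + k + 1).
Factor: A=1; B=1; C=k**3 + 3*k**2/4 + k/4 + 1/4.
Set up (1)·f(k+1) − (1)·f(k) − (k**3 + 3*k**2/4 + k/4 + 1/4) = 0.
Bound: deg f ≤ 4.
Solve for f: f(k) = k*(k**3 - k**2 + 1)/4 (degree 4 ≤ 4).
R(k) = B(k−1)·f(k)/C(k) = k*(k**3 - k**2 + 1)/(4*k**3 + 3*k**2 + k + 1); s_k = R·t_k = k**4 - k**3 + k.
Check: Δs_k = 4*k**3 + 3*k**2 + k + 1. ✓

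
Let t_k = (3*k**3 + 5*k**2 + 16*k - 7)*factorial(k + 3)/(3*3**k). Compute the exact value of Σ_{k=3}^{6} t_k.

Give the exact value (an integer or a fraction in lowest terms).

Σ = 5188160/27

Step 1: r(k) = (3*k**4 + 26*k**3 + 91*k**2 + 157*k + 68)/(3*(3*k**3 + 5*k**2 + 16*k - 7)).
Factor: A=k/3 + 4/3; B=1; C=k**3 + 5*k**2/3 + 16*k/3 - 7/3.
Set up (k/3 + 4/3)·f(k+1) − (1)·f(k) − (k**3 + 5*k**2/3 + 16*k/3 - 7/3) = 0.
deg f ≤ 2 (via 1,0,3).
Match coefficients ⇒ f(k) = 3*k**2 - 4*k - 3.
Then R = B(k−1)f/C = 3*(3*k**2 - 4*k - 3)/(3*k**3 + 5*k**2 + 16*k - 7), so s_k = R(k)·t_k = (3*k**2 - 4*k - 3)*factorial(k + 3)/3**k.
s_(k+1) − s_k = (3*k**3 + 5*k**2 + 16*k - 7)*factorial(k + 3)/(3*3**k) = t_k.
Evaluate s at k=7 and k=3: 5196800/27 and 320; difference 5188160/27.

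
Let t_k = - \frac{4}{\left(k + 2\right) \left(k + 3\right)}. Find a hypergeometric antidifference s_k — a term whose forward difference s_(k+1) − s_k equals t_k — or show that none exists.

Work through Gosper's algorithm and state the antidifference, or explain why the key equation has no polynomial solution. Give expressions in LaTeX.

Ratio r(k) = (k + 2)/(k + 4).
Gosper form: A/B · C(k+1)/C(k) with A=k + 2, B=k + 4, C=1.
Set up (k + 2)·f(k+1) − (k + 3)·f(k) − (1) = 0.
d = 1 from the (1,1,0) case.
Solving with deg f ≤ 1: f(k) = k/2.
R(k) = B(k−1)·f(k)/C(k) = k*(k + 3)/2; s_k = R·t_k = -2*k/(k + 2).
Δs = -4/(k**2 + 5*k + 6), as required.

s_k = - \frac{2 k}{k + 2}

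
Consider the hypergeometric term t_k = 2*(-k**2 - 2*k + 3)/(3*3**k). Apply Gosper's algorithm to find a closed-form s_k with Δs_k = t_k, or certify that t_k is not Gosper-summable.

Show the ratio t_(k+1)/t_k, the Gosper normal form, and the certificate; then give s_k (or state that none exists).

s_k = (k**2 + 3*k - 1)/3**k

Step 1: r(k) = k*(k + 4)/(3*(k**2 + 2*k - 3)).
Factor: A=1/3; B=1; C=k**2 + 2*k - 3.
Set up (1/3)·f(k+1) − (1)·f(k) − (k**2 + 2*k - 3) = 0.
Degrees (0,0,2) ⇒ d ≤ 2.
Coefficient equations give f(k) = -3*(k**2 + 3*k - 1)/2.
Then R = B(k−1)f/C = -3*(k**2 + 3*k - 1)/(2*(k - 1)*(k + 3)), so s_k = R(k)·t_k = (k**2 + 3*k - 1)/3**k.
Verify: 2*(-k**2 - 2*k + 3)/(3*3**k) matches t_k.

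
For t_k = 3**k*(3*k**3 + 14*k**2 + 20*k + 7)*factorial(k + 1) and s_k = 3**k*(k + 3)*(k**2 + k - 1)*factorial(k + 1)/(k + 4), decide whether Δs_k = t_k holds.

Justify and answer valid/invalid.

Invalid: residual -3**k*(3*k**4 + 26*k**3 + 75*k**2 + 86*k + 29)*factorial(k + 1)/((k + 4)*(k + 5)) ≠ 0.

s_(k+1) = 3**(k + 1)*(k + 4)*(k**2 + 3*k + 1)*factorial(k + 2)/(k + 5)
s_(k+1) − s_k = 3**k*(3*k**5 + 38*k**4 + 180*k**3 + 392*k**2 + 377*k + 111)*factorial(k + 1)/((k + 4)*(k + 5))
(s_(k+1) − s_k) − t_k = -3**k*(3*k**4 + 26*k**3 + 75*k**2 + 86*k + 29)*factorial(k + 1)/((k + 4)*(k + 5))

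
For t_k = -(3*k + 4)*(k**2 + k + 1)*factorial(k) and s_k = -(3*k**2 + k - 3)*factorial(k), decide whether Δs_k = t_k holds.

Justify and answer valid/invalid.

s_(k+1) = -(3*k**2 + 7*k + 1)*factorial(k + 1)
s_(k+1) − s_k = -(3*k + 4)*(k**2 + k + 1)*factorial(k)
(s_(k+1) − s_k) − t_k = 0

Valid — Δs_k = t_k.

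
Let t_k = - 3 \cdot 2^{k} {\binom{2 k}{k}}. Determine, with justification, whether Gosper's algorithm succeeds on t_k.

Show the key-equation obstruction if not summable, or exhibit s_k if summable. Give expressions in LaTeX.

No. Not Gosper-summable.

r(k) = 4*(2*k + 1)/(k + 1) after simplifying.
A = 8*k + 4, B = k + 1, C = 1.
Solve (8*k + 4)·f(k+1) − (k)·f(k) = 1.
deg f ≤ -1 (via 1,1,0).
d = -1 < 0 ⇒ no nonzero polynomial f; not summable.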